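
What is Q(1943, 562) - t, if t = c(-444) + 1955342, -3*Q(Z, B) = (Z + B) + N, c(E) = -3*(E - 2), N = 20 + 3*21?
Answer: -5872628/3 ≈ -1.9575e+6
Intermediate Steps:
N = 83 (N = 20 + 63 = 83)
c(E) = 6 - 3*E (c(E) = -3*(-2 + E) = 6 - 3*E)
Q(Z, B) = -83/3 - B/3 - Z/3 (Q(Z, B) = -((Z + B) + 83)/3 = -((B + Z) + 83)/3 = -(83 + B + Z)/3 = -83/3 - B/3 - Z/3)
t = 1956680 (t = (6 - 3*(-444)) + 1955342 = (6 + 1332) + 1955342 = 1338 + 1955342 = 1956680)
Q(1943, 562) - t = (-83/3 - ⅓*562 - ⅓*1943) - 1*1956680 = (-83/3 - 562/3 - 1943/3) - 1956680 = -2588/3 - 1956680 = -5872628/3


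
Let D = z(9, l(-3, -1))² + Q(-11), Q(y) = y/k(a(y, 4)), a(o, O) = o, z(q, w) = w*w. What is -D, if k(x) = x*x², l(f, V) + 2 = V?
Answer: -9802/121 ≈ -81.008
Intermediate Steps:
l(f, V) = -2 + V
z(q, w) = w²
k(x) = x³
Q(y) = y⁻² (Q(y) = y/(y³) = y/y³ = y⁻²)
D = 9802/121 (D = ((-2 - 1)²)² + (-11)⁻² = ((-3)²)² + 1/121 = 9² + 1/121 = 81 + 1/121 = 9802/121 ≈ 81.008)
-D = -1*9802/121 = -9802/121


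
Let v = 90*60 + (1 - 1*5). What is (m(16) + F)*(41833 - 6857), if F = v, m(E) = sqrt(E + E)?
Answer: 188730496 + 139904*sqrt(2) ≈ 1.8893e+8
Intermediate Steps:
m(E) = sqrt(2)*sqrt(E) (m(E) = sqrt(2*E) = sqrt(2)*sqrt(E))
v = 5396 (v = 5400 + (1 - 5) = 5400 - 4 = 5396)
F = 5396
(m(16) + F)*(41833 - 6857) = (sqrt(2)*sqrt(16) + 5396)*(41833 - 6857) = (sqrt(2)*4 + 5396)*34976 = (4*sqrt(2) + 5396)*34976 = (5396 + 4*sqrt(2))*34976 = 188730496 + 139904*sqrt(2)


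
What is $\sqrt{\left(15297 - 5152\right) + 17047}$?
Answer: $2 \sqrt{6798} \approx 164.9$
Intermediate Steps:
$\sqrt{\left(15297 - 5152\right) + 17047} = \sqrt{10145 + 17047} = \sqrt{27192} = 2 \sqrt{6798}$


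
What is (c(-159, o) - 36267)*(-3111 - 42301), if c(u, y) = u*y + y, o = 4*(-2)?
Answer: 1589556236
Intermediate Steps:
o = -8
c(u, y) = y + u*y
(c(-159, o) - 36267)*(-3111 - 42301) = (-8*(1 - 159) - 36267)*(-3111 - 42301) = (-8*(-158) - 36267)*(-45412) = (1264 - 36267)*(-45412) = -35003*(-45412) = 1589556236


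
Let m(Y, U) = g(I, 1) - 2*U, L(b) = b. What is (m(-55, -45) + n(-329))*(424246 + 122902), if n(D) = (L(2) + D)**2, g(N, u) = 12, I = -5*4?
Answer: 58561797588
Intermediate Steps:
I = -20
m(Y, U) = 12 - 2*U
n(D) = (2 + D)**2
(m(-55, -45) + n(-329))*(424246 + 122902) = ((12 - 2*(-45)) + (2 - 329)**2)*(424246 + 122902) = ((12 + 90) + (-327)**2)*547148 = (102 + 106929)*547148 = 107031*547148 = 58561797588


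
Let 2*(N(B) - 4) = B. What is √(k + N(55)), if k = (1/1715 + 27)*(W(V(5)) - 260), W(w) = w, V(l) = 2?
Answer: I*√1665009570/490 ≈ 83.275*I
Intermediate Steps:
N(B) = 4 + B/2
k = -11946948/1715 (k = (1/1715 + 27)*(2 - 260) = (1/1715 + 27)*(-258) = (46306/1715)*(-258) = -11946948/1715 ≈ -6966.1)
√(k + N(55)) = √(-11946948/1715 + (4 + (½)*55)) = √(-11946948/1715 + (4 + 55/2)) = √(-11946948/1715 + 63/2) = √(-23785851/3430) = I*√1665009570/490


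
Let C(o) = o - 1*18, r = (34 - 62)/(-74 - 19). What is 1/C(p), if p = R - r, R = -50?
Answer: -93/6352 ≈ -0.014641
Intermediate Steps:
r = 28/93 (r = -28/(-93) = -28*(-1/93) = 28/93 ≈ 0.30108)
p = -4678/93 (p = -50 - 1*28/93 = -50 - 28/93 = -4678/93 ≈ -50.301)
C(o) = -18 + o (C(o) = o - 18 = -18 + o)
1/C(p) = 1/(-18 - 4678/93) = 1/(-6352/93) = -93/6352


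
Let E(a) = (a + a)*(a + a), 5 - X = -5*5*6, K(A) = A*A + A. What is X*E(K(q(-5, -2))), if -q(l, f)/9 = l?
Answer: 2656638000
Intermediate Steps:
q(l, f) = -9*l
K(A) = A + A**2 (K(A) = A**2 + A = A + A**2)
X = 155 (X = 5 - (-5*5)*6 = 5 - (-25)*6 = 5 - 1*(-150) = 5 + 150 = 155)
E(a) = 4*a**2 (E(a) = (2*a)*(2*a) = 4*a**2)
X*E(K(q(-5, -2))) = 155*(4*((-9*(-5))*(1 - 9*(-5)))**2) = 155*(4*(45*(1 + 45))**2) = 155*(4*(45*46)**2) = 155*(4*2070**2) = 155*(4*4284900) = 155*17139600 = 2656638000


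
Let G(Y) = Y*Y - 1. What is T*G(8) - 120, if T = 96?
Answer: 5928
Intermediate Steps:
G(Y) = -1 + Y**2 (G(Y) = Y**2 - 1 = -1 + Y**2)
T*G(8) - 120 = 96*(-1 + 8**2) - 120 = 96*(-1 + 64) - 120 = 96*63 - 120 = 6048 - 120 = 5928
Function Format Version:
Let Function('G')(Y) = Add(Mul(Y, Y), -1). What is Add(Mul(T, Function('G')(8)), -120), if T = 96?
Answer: 5928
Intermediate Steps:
Function('G')(Y) = Add(-1, Pow(Y, 2)) (Function('G')(Y) = Add(Pow(Y, 2), -1) = Add(-1, Pow(Y, 2)))
Add(Mul(T, Function('G')(8)), -120) = Add(Mul(96, Add(-1, Pow(8, 2))), -120) = Add(Mul(96, Add(-1, 64)), -120) = Add(Mul(96, 63), -120) = Add(6048, -120) = 5928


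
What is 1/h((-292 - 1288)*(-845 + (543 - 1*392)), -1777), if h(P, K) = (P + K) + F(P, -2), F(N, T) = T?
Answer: 1/1094741 ≈ 9.1346e-7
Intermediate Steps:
h(P, K) = -2 + K + P (h(P, K) = (P + K) - 2 = (K + P) - 2 = -2 + K + P)
1/h((-292 - 1288)*(-845 + (543 - 1*392)), -1777) = 1/(-2 - 1777 + (-292 - 1288)*(-845 + (543 - 1*392))) = 1/(-2 - 1777 - 1580*(-845 + (543 - 392))) = 1/(-2 - 1777 - 1580*(-845 + 151)) = 1/(-2 - 1777 - 1580*(-694)) = 1/(-2 - 1777 + 1096520) = 1/1094741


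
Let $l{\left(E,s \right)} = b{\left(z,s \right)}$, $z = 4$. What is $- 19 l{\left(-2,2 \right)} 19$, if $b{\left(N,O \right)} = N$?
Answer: $-1444$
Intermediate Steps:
$l{\left(E,s \right)} = 4$
$- 19 l{\left(-2,2 \right)} 19 = \left(-19\right) 4 \cdot 19 = \left(-76\right) 19 = -1444$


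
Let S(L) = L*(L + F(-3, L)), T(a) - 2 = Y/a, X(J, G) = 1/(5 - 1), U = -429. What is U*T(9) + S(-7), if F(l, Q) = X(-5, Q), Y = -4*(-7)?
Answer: -25745/12 ≈ -2145.4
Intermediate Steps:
Y = 28
X(J, G) = ¼ (X(J, G) = 1/4 = ¼)
F(l, Q) = ¼
T(a) = 2 + 28/a
S(L) = L*(¼ + L) (S(L) = L*(L + ¼) = L*(¼ + L))
U*T(9) + S(-7) = -429*(2 + 28/9) - 7*(¼ - 7) = -429*(2 + 28*(⅑)) - 7*(-27/4) = -429*(2 + 28/9) + 189/4 = -429*46/9 + 189/4 = -6578/3 + 189/4 = -25745/12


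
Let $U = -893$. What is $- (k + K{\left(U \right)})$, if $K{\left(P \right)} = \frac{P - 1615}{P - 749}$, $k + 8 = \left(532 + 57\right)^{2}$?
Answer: $- \frac{284816827}{821} \approx -3.4691 \cdot 10^{5}$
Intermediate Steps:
$k = 346913$ ($k = -8 + \left(532 + 57\right)^{2} = -8 + 589^{2} = -8 + 346921 = 346913$)
$K{\left(P \right)} = \frac{-1615 + P}{-749 + P}$
$- (k + K{\left(U \right)}) = - (346913 + \frac{-1615 - 893}{-749 - 893}) = - (346913 + \frac{1}{-1642} \left(-2508\right)) = - (346913 - - \frac{1254}{821}) = - (346913 + \frac{1254}{821}) = \left(-1\right) \frac{284816827}{821} = - \frac{284816827}{821}$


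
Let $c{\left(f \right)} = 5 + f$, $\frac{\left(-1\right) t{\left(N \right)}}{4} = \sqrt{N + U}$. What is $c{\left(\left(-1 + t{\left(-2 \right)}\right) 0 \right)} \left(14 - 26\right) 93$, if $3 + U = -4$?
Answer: $-5580$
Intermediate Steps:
$U = -7$ ($U = -3 - 4 = -7$)
$t{\left(N \right)} = - 4 \sqrt{-7 + N}$ ($t{\left(N \right)} = - 4 \sqrt{N - 7} = - 4 \sqrt{-7 + N}$)
$c{\left(\left(-1 + t{\left(-2 \right)}\right) 0 \right)} \left(14 - 26\right) 93 = \left(5 + \left(-1 - 4 \sqrt{-7 - 2}\right) 0\right) \left(14 - 26\right) 93 = \left(5 + \left(-1 - 4 \sqrt{-9}\right) 0\right) \left(14 - 26\right) 93 = \left(5 + \left(-1 - 4 \cdot 3 i\right) 0\right) \left(-12\right) 93 = \left(5 + \left(-1 - 12 i\right) 0\right) \left(-12\right) 93 = \left(5 + 0\right) \left(-12\right) 93 = 5 \left(-12\right) 93 = \left(-60\right) 93 = -5580$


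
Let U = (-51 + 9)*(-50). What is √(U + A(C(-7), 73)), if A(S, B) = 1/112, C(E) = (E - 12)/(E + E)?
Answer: √1646407/28 ≈ 45.826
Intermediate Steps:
C(E) = (-12 + E)/(2*E) (C(E) = (-12 + E)/((2*E)) = (-12 + E)*(1/(2*E)) = (-12 + E)/(2*E))
A(S, B) = 1/112
U = 2100 (U = -42*(-50) = 2100)
√(U + A(C(-7), 73)) = √(2100 + 1/112) = √(235201/112) = √1646407/28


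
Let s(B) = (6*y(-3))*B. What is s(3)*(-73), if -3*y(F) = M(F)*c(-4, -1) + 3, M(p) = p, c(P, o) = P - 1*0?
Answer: 6570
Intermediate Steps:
c(P, o) = P (c(P, o) = P + 0 = P)
y(F) = -1 + 4*F/3 (y(F) = -(F*(-4) + 3)/3 = -(-4*F + 3)/3 = -(3 - 4*F)/3 = -1 + 4*F/3)
s(B) = -30*B (s(B) = (6*(-1 + (4/3)*(-3)))*B = (6*(-1 - 4))*B = (6*(-5))*B = -30*B)
s(3)*(-73) = -30*3*(-73) = -90*(-73) = 6570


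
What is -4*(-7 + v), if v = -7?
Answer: 56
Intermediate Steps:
-4*(-7 + v) = -4*(-7 - 7) = -4*(-14) = 56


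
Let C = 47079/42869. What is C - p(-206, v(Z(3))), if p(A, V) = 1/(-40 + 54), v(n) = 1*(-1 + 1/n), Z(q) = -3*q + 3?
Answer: 616237/600166 ≈ 1.0268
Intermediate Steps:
Z(q) = 3 - 3*q
v(n) = -1 + 1/n
p(A, V) = 1/14
C = 47079/42869 (C = 47079*(1/42869) = 47079/42869 ≈ 1.0982)
C - p(-206, v(Z(3))) = 47079/42869 - 1*1/14 = 47079/42869 - 1/14 = 616237/600166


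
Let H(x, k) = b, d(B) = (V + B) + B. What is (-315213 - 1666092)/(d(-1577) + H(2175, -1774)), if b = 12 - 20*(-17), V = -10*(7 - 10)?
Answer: 220145/308 ≈ 714.76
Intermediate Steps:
V = 30 (V = -10*(-3) = 30)
d(B) = 30 + 2*B (d(B) = (30 + B) + B = 30 + 2*B)
b = 352 (b = 12 + 340 = 352)
H(x, k) = 352
(-315213 - 1666092)/(d(-1577) + H(2175, -1774)) = (-315213 - 1666092)/((30 + 2*(-1577)) + 352) = -1981305/((30 - 3154) + 352) = -1981305/(-3124 + 352) = -1981305/(-2772) = -1981305*(-1/2772) = 220145/308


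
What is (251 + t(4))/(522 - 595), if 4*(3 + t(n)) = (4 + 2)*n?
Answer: -254/73 ≈ -3.4795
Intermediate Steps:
t(n) = -3 + 3*n/2 (t(n) = -3 + ((4 + 2)*n)/4 = -3 + (6*n)/4 = -3 + 3*n/2)
(251 + t(4))/(522 - 595) = (251 + (-3 + (3/2)*4))/(522 - 595) = (251 + (-3 + 6))/(-73) = (251 + 3)*(-1/73) = 254*(-1/73) = -254/73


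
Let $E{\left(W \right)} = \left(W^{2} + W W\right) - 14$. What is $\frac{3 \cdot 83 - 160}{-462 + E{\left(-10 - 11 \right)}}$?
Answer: $\frac{89}{406} \approx 0.21921$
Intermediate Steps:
$E{\left(W \right)} = -14 + 2 W^{2}$ ($E{\left(W \right)} = \left(W^{2} + W^{2}\right) - 14 = 2 W^{2} - 14 = -14 + 2 W^{2}$)
$\frac{3 \cdot 83 - 160}{-462 + E{\left(-10 - 11 \right)}} = \frac{3 \cdot 83 - 160}{-462 - \left(14 - 2 \left(-10 - 11\right)^{2}\right)} = \frac{249 - 160}{-462 - \left(14 - 2 \left(-21\right)^{2}\right)} = \frac{89}{-462 + \left(-14 + 2 \cdot 441\right)} = \frac{89}{-462 + \left(-14 + 882\right)} = \frac{89}{-462 + 868} = \frac{89}{406}$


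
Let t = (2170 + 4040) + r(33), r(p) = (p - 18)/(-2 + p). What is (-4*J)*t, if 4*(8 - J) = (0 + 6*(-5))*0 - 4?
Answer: -6930900/31 ≈ -2.2358e+5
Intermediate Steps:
r(p) = (-18 + p)/(-2 + p)
J = 9 (J = 8 - ((0 + 6*(-5))*0 - 4)/4 = 8 - ((0 - 30)*0 - 4)/4 = 8 - (-30*0 - 4)/4 = 8 - (0 - 4)/4 = 8 - 1/4*(-4) = 8 + 1 = 9)
t = 192525/31 (t = (2170 + 4040) + (-18 + 33)/(-2 + 33) = 6210 + 15/31 = 192525/31 ≈ 6210.5)
(-4*J)*t = -4*9*(192525/31) = -36*192525/31 = -6930900/31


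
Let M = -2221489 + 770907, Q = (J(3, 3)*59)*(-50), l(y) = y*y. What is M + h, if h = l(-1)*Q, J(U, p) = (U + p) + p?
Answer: -1477132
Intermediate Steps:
l(y) = y²
J(U, p) = U + 2*p
Q = -26550 (Q = ((3 + 2*3)*59)*(-50) = ((3 + 6)*59)*(-50) = (9*59)*(-50) = 531*(-50) = -26550)
M = -1450582
h = -26550 (h = (-1)²*(-26550) = 1*(-26550) = -26550)
M + h = -1450582 - 26550 = -1477132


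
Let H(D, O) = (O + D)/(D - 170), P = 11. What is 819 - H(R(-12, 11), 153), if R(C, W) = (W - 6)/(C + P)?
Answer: 143473/175 ≈ 819.85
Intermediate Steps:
R(C, W) = (-6 + W)/(11 + C) (R(C, W) = (W - 6)/(C + 11) = (-6 + W)/(11 + C))
H(D, O) = (D + O)/(-170 + D)
819 - H(R(-12, 11), 153) = 819 - ((-6 + 11)/(11 - 12) + 153)/(-170 + (-6 + 11)/(11 - 12)) = 819 - (5/(-1) + 153)/(-170 + 5/(-1)) = 819 - (-1*5 + 153)/(-170 - 1*5) = 819 - (-5 + 153)/(-170 - 5) = 819 - 148/(-175) = 819 - (-1)*148/175 = 819 - 1*(-148/175) = 819 + 148/175 = 143473/175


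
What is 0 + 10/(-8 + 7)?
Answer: -10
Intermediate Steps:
0 + 10/(-8 + 7) = 0 + 10/(-1) = 0 - 1*10 = 0 - 10 = -10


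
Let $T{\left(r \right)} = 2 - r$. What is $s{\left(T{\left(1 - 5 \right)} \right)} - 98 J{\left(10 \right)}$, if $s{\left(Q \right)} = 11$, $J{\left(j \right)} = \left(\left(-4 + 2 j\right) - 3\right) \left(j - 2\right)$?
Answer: $-10181$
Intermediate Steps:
$J{\left(j \right)} = \left(-7 + 2 j\right) \left(-2 + j\right)$
$s{\left(T{\left(1 - 5 \right)} \right)} - 98 J{\left(10 \right)} = 11 - 98 \left(14 - 110 + 2 \cdot 10^{2}\right) = 11 - 98 \left(14 - 110 + 2 \cdot 100\right) = 11 - 98 \left(14 - 110 + 200\right) = 11 - 10192 = -10181$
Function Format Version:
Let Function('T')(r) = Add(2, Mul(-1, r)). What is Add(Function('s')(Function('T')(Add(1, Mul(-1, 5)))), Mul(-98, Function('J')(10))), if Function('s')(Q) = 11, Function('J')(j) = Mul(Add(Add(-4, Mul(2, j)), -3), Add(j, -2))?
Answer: -10181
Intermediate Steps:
Function('J')(j) = Mul(Add(-7, Mul(2, j)), Add(-2, j))
Add(Function('s')(Function('T')(Add(1, Mul(-1, 5)))), Mul(-98, Function('J')(10))) = Add(11, Mul(-98, Add(14, Mul(-11, 10), Mul(2, Pow(10, 2))))) = Add(11, Mul(-98, Add(14, -110, Mul(2, 100)))) = Add(11, Mul(-98, Add(14, -110, 200))) = Add(11, Mul(-98, 104)) = Add(11, -10192) = -10181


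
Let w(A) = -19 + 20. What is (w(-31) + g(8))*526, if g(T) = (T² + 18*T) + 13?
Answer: 116772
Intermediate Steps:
w(A) = 1
g(T) = 13 + T² + 18*T
(w(-31) + g(8))*526 = (1 + (13 + 8² + 18*8))*526 = (1 + (13 + 64 + 144))*526 = (1 + 221)*526 = 222*526 = 116772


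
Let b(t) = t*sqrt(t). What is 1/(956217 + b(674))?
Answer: 956217/914044769065 - 674*sqrt(674)/914044769065 ≈ 1.0270e-6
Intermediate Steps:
b(t) = t**(3/2)
1/(956217 + b(674)) = 1/(956217 + 674**(3/2)) = 1/(956217 + 674*sqrt(674))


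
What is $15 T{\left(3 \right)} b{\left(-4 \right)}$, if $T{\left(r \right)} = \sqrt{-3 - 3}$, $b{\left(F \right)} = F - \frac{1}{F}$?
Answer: $- \frac{225 i \sqrt{6}}{4} \approx - 137.78 i$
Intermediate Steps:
$T{\left(r \right)} = i \sqrt{6}$ ($T{\left(r \right)} = \sqrt{-6} = i \sqrt{6}$)
$15 T{\left(3 \right)} b{\left(-4 \right)} = 15 i \sqrt{6} \left(-4 - \frac{1}{-4}\right) = 15 i \sqrt{6} \left(-4 - - \frac{1}{4}\right) = 15 i \sqrt{6} \left(-4 + \frac{1}{4}\right) = 15 i \sqrt{6} \left(- \frac{15}{4}\right) = - \frac{225 i \sqrt{6}}{4}$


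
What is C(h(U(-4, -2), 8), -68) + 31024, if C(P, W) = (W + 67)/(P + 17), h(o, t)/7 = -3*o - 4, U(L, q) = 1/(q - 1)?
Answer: 124097/4 ≈ 31024.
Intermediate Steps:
U(L, q) = 1/(-1 + q)
h(o, t) = -28 - 21*o (h(o, t) = 7*(-3*o - 4) = 7*(-4 - 3*o) = -28 - 21*o)
C(P, W) = (67 + W)/(17 + P)
C(h(U(-4, -2), 8), -68) + 31024 = (67 - 68)/(17 + (-28 - 21/(-1 - 2))) + 31024 = -1/(17 + (-28 - 21/(-3))) + 31024 = -1/(17 + (-28 - 21*(-⅓))) + 31024 = -1/(17 + (-28 + 7)) + 31024 = -1/(17 - 21) + 31024 = -1/(-4) + 31024 = -¼*(-1) + 31024 = ¼ + 31024 = 124097/4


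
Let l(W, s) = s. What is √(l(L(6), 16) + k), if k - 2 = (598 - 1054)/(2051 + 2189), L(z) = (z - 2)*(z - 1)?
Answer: √5025990/530 ≈ 4.2299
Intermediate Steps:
L(z) = (-1 + z)*(-2 + z) (L(z) = (-2 + z)*(-1 + z) = (-1 + z)*(-2 + z))
k = 1003/530 (k = 2 + (598 - 1054)/(2051 + 2189) = 2 - 456/4240 = 2 - 456*1/4240 = 2 - 57/530 = 1003/530 ≈ 1.8925)
√(l(L(6), 16) + k) = √(16 + 1003/530) = √(9483/530) = √5025990/530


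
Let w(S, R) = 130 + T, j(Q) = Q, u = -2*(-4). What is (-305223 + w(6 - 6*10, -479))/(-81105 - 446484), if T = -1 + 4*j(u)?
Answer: 305062/527589 ≈ 0.57822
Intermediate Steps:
u = 8
T = 31 (T = -1 + 4*8 = -1 + 32 = 31)
w(S, R) = 161 (w(S, R) = 130 + 31 = 161)
(-305223 + w(6 - 6*10, -479))/(-81105 - 446484) = (-305223 + 161)/(-81105 - 446484) = -305062/(-527589) = -305062*(-1/527589) = 305062/527589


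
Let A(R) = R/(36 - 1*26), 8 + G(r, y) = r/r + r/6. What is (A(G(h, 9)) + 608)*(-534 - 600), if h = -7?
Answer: -6885459/10 ≈ -6.8855e+5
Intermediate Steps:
G(r, y) = -7 + r/6 (G(r, y) = -8 + (r/r + r/6) = -8 + (1 + r*(⅙)) = -8 + (1 + r/6) = -7 + r/6)
A(R) = R/10 (A(R) = R/(36 - 26) = R/10)
(A(G(h, 9)) + 608)*(-534 - 600) = ((-7 + (⅙)*(-7))/10 + 608)*(-534 - 600) = ((-7 - 7/6)/10 + 608)*(-1134) = ((⅒)*(-49/6) + 608)*(-1134) = (-49/60 + 608)*(-1134) = (36431/60)*(-1134) = -6885459/10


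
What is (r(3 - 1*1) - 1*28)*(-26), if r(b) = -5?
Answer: 858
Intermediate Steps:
(r(3 - 1*1) - 1*28)*(-26) = (-5 - 1*28)*(-26) = (-5 - 28)*(-26) = -33*(-26) = 858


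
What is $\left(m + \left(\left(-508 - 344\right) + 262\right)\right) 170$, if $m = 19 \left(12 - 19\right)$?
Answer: $-122910$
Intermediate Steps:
$m = -133$ ($m = 19 \left(-7\right) = -133$)
$\left(m + \left(\left(-508 - 344\right) + 262\right)\right) 170 = \left(-133 + \left(\left(-508 - 344\right) + 262\right)\right) 170 = \left(-133 + \left(-852 + 262\right)\right) 170 = \left(-133 - 590\right) 170 = \left(-723\right) 170 = -122910$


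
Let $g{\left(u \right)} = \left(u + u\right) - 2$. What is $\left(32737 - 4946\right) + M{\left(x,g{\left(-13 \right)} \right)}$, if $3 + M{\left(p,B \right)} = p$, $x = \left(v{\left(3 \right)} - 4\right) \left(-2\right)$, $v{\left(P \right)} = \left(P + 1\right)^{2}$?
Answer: $27764$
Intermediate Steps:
$v{\left(P \right)} = \left(1 + P\right)^{2}$
$x = -24$ ($x = \left(\left(1 + 3\right)^{2} - 4\right) \left(-2\right) = \left(4^{2} - 4\right) \left(-2\right) = \left(16 - 4\right) \left(-2\right) = 12 \left(-2\right) = -24$)
$g{\left(u \right)} = -2 + 2 u$ ($g{\left(u \right)} = 2 u - 2 = -2 + 2 u$)
$M{\left(p,B \right)} = -3 + p$
$\left(32737 - 4946\right) + M{\left(x,g{\left(-13 \right)} \right)} = \left(32737 - 4946\right) - 27 = 27791 - 27 = 27764$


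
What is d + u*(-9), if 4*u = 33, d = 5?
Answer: -277/4 ≈ -69.250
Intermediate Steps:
u = 33/4 (u = (1/4)*33 = 33/4 ≈ 8.2500)
d + u*(-9) = 5 + (33/4)*(-9) = 5 - 297/4 = -277/4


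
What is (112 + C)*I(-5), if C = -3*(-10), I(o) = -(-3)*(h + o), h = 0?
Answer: -2130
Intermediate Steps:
I(o) = 3*o (I(o) = -(-3)*(0 + o) = -(-3)*o = 3*o)
C = 30
(112 + C)*I(-5) = (112 + 30)*(3*(-5)) = 142*(-15) = -2130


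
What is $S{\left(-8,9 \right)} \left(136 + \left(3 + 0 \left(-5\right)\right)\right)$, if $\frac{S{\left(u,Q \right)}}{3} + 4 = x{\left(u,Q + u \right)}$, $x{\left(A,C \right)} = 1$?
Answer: $-1251$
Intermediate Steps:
$S{\left(u,Q \right)} = -9$ ($S{\left(u,Q \right)} = -12 + 3 \cdot 1 = -12 + 3 = -9$)
$S{\left(-8,9 \right)} \left(136 + \left(3 + 0 \left(-5\right)\right)\right) = - 9 \left(136 + \left(3 + 0 \left(-5\right)\right)\right) = - 9 \left(136 + \left(3 + 0\right)\right) = - 9 \left(136 + 3\right) = \left(-9\right) 139 = -1251$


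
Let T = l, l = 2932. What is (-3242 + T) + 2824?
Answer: 2514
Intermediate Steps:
T = 2932
(-3242 + T) + 2824 = (-3242 + 2932) + 2824 = -310 + 2824 = 2514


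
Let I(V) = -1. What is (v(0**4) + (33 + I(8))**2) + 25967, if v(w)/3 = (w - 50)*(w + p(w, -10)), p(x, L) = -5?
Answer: 27741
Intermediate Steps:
v(w) = 3*(-50 + w)*(-5 + w) (v(w) = 3*((w - 50)*(w - 5)) = 3*((-50 + w)*(-5 + w)) = 3*(-50 + w)*(-5 + w))
(v(0**4) + (33 + I(8))**2) + 25967 = ((750 - 165*0**4 + 3*(0**4)**2) + (33 - 1)**2) + 25967 = ((750 - 165*0 + 3*0**2) + 32**2) + 25967 = ((750 + 0 + 3*0) + 1024) + 25967 = ((750 + 0 + 0) + 1024) + 25967 = (750 + 1024) + 25967 = 1774 + 25967 = 27741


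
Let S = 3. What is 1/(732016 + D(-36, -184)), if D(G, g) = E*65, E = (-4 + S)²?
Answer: 1/732081 ≈ 1.3660e-6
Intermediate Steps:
E = 1 (E = (-4 + 3)² = (-1)² = 1)
D(G, g) = 65 (D(G, g) = 1*65 = 65)
1/(732016 + D(-36, -184)) = 1/(732016 + 65) = 1/732081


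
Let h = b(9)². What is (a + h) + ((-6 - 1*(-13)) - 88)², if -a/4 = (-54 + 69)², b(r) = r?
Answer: 5742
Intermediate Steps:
a = -900 (a = -4*(-54 + 69)² = -4*15² = -4*225 = -900)
h = 81 (h = 9² = 81)
(a + h) + ((-6 - 1*(-13)) - 88)² = (-900 + 81) + ((-6 - 1*(-13)) - 88)² = -819 + ((-6 + 13) - 88)² = -819 + (7 - 88)² = -819 + (-81)² = -819 + 6561 = 5742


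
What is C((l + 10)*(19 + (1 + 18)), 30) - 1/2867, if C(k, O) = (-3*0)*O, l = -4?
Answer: -1/2867 ≈ -0.00034880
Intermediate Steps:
C(k, O) = 0 (C(k, O) = 0*O = 0)
C((l + 10)*(19 + (1 + 18)), 30) - 1/2867 = 0 - 1/2867 = -1/2867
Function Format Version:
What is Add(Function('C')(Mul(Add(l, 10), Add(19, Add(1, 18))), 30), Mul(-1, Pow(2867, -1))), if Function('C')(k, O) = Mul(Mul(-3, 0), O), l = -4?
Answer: Rational(-1, 2867) ≈ -0.00034880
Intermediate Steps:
Function('C')(k, O) = 0 (Function('C')(k, O) = Mul(0, O) = 0)
Add(Function('C')(Mul(Add(l, 10), Add(19, Add(1, 18))), 30), Mul(-1, Pow(2867, -1))) = Add(0, Mul(-1, Pow(2867, -1))) = Add(0, Mul(-1, Rational(1, 2867))) = Add(0, Rational(-1, 2867)) = Rational(-1, 2867)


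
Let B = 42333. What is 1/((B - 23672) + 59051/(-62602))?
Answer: 62602/1168156871 ≈ 5.3590e-5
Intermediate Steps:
1/((B - 23672) + 59051/(-62602)) = 1/((42333 - 23672) + 59051/(-62602)) = 1/(18661 + 59051*(-1/62602)) = 1/(18661 - 59051/62602) = 1/(1168156871/62602) = 62602/1168156871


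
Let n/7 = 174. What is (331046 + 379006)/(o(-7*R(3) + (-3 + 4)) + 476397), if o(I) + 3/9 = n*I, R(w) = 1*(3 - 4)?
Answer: 152154/104173 ≈ 1.4606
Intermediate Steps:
n = 1218 (n = 7*174 = 1218)
R(w) = -1 (R(w) = 1*(-1) = -1)
o(I) = -1/3 + 1218*I
(331046 + 379006)/(o(-7*R(3) + (-3 + 4)) + 476397) = (331046 + 379006)/((-1/3 + 1218*(-7*(-1) + (-3 + 4))) + 476397) = 710052/((-1/3 + 1218*(7 + 1)) + 476397) = 710052/((-1/3 + 1218*8) + 476397) = 710052/((-1/3 + 9744) + 476397) = 710052/(29231/3 + 476397) = 710052/(1458422/3) = 710052*(3/1458422) = 152154/104173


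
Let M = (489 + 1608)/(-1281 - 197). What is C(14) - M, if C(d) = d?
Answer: 22789/1478 ≈ 15.419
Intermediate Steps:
M = -2097/1478 (M = 2097/(-1478) = 2097*(-1/1478) = -2097/1478 ≈ -1.4188)
C(14) - M = 14 - 1*(-2097/1478) = 14 + 2097/1478 = 22789/1478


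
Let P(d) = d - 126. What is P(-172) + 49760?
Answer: 49462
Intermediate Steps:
P(d) = -126 + d
P(-172) + 49760 = (-126 - 172) + 49760 = -298 + 49760 = 49462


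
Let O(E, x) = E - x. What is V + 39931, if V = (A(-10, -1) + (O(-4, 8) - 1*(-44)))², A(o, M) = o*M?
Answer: 41695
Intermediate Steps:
A(o, M) = M*o
V = 1764 (V = (-1*(-10) + ((-4 - 1*8) - 1*(-44)))² = (10 + ((-4 - 8) + 44))² = (10 + (-12 + 44))² = (10 + 32)² = 42² = 1764)
V + 39931 = 1764 + 39931 = 41695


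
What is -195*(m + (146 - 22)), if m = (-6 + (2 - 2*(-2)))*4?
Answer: -24180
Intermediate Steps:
m = 0 (m = (-6 + (2 + 4))*4 = (-6 + 6)*4 = 0*4 = 0)
-195*(m + (146 - 22)) = -195*(0 + (146 - 22)) = -195*(0 + 124) = -195*124 = -24180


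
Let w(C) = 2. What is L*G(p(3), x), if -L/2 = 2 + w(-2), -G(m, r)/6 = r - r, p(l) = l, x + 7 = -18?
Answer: 0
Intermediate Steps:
x = -25 (x = -7 - 18 = -25)
G(m, r) = 0 (G(m, r) = -6*(r - r) = -6*0 = 0)
L = -8 (L = -2*(2 + 2) = -2*4 = -8)
L*G(p(3), x) = -8*0 = 0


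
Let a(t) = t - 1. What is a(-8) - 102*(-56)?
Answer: 5703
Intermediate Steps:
a(t) = -1 + t
a(-8) - 102*(-56) = (-1 - 8) - 102*(-56) = -9 + 5712 = 5703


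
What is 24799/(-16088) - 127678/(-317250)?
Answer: -2906699543/2551959000 ≈ -1.1390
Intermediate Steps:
24799/(-16088) - 127678/(-317250) = 24799*(-1/16088) - 127678*(-1/317250) = -24799/16088 + 63839/158625 = -2906699543/2551959000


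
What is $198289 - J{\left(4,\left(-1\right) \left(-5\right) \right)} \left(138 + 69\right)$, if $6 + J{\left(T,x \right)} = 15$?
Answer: $196426$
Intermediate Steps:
$J{\left(T,x \right)} = 9$ ($J{\left(T,x \right)} = -6 + 15 = 9$)
$198289 - J{\left(4,\left(-1\right) \left(-5\right) \right)} \left(138 + 69\right) = 198289 - 9 \left(138 + 69\right) = 198289 - 9 \cdot 207 = 198289 - 1863 = 196426$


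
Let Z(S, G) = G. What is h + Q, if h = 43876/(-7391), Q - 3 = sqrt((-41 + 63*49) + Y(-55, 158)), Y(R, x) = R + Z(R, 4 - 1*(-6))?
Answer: -21703/7391 + sqrt(3001) ≈ 51.845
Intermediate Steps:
Y(R, x) = 10 + R (Y(R, x) = R + (4 - 1*(-6)) = R + (4 + 6) = R + 10 = 10 + R)
Q = 3 + sqrt(3001) (Q = 3 + sqrt((-41 + 63*49) + (10 - 55)) = 3 + sqrt((-41 + 3087) - 45) = 3 + sqrt(3046 - 45) = 3 + sqrt(3001) ≈ 57.781)
h = -43876/7391 (h = 43876*(-1/7391) = -43876/7391 ≈ -5.9364)
h + Q = -43876/7391 + (3 + sqrt(3001)) = -21703/7391 + sqrt(3001)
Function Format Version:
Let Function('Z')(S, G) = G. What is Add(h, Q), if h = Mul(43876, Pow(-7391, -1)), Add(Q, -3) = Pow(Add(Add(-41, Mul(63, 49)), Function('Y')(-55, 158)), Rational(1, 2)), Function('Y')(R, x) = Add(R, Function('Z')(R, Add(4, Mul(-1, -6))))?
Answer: Add(Rational(-21703, 7391), Pow(3001, Rational(1, 2))) ≈ 51.845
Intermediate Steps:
Function('Y')(R, x) = Add(10, R) (Function('Y')(R, x) = Add(R, Add(4, Mul(-1, -6))) = Add(R, Add(4, 6)) = Add(R, 10) = Add(10, R))
Q = Add(3, Pow(3001, Rational(1, 2))) (Q = Add(3, Pow(Add(Add(-41, Mul(63, 49)), Add(10, -55)), Rational(1, 2))) = Add(3, Pow(Add(Add(-41, 3087), -45), Rational(1, 2))) = Add(3, Pow(Add(3046, -45), Rational(1, 2))) = Add(3, Pow(3001, Rational(1, 2))) ≈ 57.781)
h = Rational(-43876, 7391) (h = Mul(43876, Rational(-1, 7391)) = Rational(-43876, 7391) ≈ -5.9364)
Add(h, Q) = Add(Rational(-43876, 7391), Add(3, Pow(3001, Rational(1, 2)))) = Add(Rational(-21703, 7391), Pow(3001, Rational(1, 2)))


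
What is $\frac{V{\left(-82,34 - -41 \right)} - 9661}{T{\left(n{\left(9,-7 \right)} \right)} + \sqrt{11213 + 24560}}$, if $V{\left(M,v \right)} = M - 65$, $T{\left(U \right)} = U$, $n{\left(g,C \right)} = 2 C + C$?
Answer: $- \frac{51492}{8833} - \frac{2452 \sqrt{35773}}{8833} \approx -58.333$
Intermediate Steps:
$n{\left(g,C \right)} = 3 C$
$V{\left(M,v \right)} = -65 + M$
$\frac{V{\left(-82,34 - -41 \right)} - 9661}{T{\left(n{\left(9,-7 \right)} \right)} + \sqrt{11213 + 24560}} = \frac{\left(-65 - 82\right) - 9661}{3 \left(-7\right) + \sqrt{11213 + 24560}} = \frac{-147 - 9661}{-21 + \sqrt{35773}} = - \frac{9808}{-21 + \sqrt{35773}}$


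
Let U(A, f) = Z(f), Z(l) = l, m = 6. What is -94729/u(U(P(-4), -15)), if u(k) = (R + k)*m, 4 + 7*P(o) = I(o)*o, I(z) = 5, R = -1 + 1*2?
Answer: 94729/84 ≈ 1127.7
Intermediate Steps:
R = 1 (R = -1 + 2 = 1)
P(o) = -4/7 + 5*o/7 (P(o) = -4/7 + (5*o)/7 = -4/7 + 5*o/7)
U(A, f) = f
u(k) = 6 + 6*k (u(k) = (1 + k)*6 = 6 + 6*k)
-94729/u(U(P(-4), -15)) = -94729/(6 + 6*(-15)) = -94729/(6 - 90) = -94729/(-84) = -94729*(-1/84) = 94729/84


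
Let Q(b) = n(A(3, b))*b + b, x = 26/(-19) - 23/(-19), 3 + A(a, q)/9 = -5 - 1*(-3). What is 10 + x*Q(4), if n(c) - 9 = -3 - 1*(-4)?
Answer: 58/19 ≈ 3.0526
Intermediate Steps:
A(a, q) = -45 (A(a, q) = -27 + 9*(-5 - 1*(-3)) = -27 + 9*(-5 + 3) = -27 + 9*(-2) = -27 - 18 = -45)
n(c) = 10 (n(c) = 9 + (-3 - 1*(-4)) = 9 + (-3 + 4) = 9 + 1 = 10)
x = -3/19 (x = 26*(-1/19) - 23*(-1/19) = -26/19 + 23/19 = -3/19 ≈ -0.15789)
Q(b) = 11*b (Q(b) = 10*b + b = 11*b)
10 + x*Q(4) = 10 - 33*4/19 = 10 - 3/19*44 = 10 - 132/19 = 58/19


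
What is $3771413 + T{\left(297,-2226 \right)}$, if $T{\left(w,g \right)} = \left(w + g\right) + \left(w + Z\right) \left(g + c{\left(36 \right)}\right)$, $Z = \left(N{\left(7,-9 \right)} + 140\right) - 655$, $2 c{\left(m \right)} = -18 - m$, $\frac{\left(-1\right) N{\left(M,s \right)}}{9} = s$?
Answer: $4078145$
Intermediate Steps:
$N{\left(M,s \right)} = - 9 s$
$c{\left(m \right)} = -9 - \frac{m}{2}$ ($c{\left(m \right)} = \frac{-18 - m}{2} = -9 - \frac{m}{2}$)
$Z = -434$ ($Z = \left(\left(-9\right) \left(-9\right) + 140\right) - 655 = \left(81 + 140\right) - 655 = 221 - 655 = -434$)
$T{\left(w,g \right)} = g + w + \left(-434 + w\right) \left(-27 + g\right)$ ($T{\left(w,g \right)} = \left(w + g\right) + \left(w - 434\right) \left(g - 27\right) = \left(g + w\right) + \left(-434 + w\right) \left(g - 27\right) = \left(g + w\right) + \left(-434 + w\right) \left(-27 + g\right) = g + w + \left(-434 + w\right) \left(-27 + g\right)$)
$3771413 + T{\left(297,-2226 \right)} = 3771413 - -306732 = 3771413 + \left(11718 + 963858 - 7722 - 661122\right) = 3771413 + 306732 = 4078145$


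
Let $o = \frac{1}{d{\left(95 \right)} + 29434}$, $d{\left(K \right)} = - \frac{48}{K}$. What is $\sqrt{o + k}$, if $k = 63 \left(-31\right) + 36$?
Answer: $\frac{i \sqrt{14988320685109418}}{2796182} \approx 43.784 i$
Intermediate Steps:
$o = \frac{95}{2796182}$ ($o = \frac{1}{- \frac{48}{95} + 29434} = \frac{1}{\frac{2796182}{95}} = \frac{95}{2796182} \approx 3.3975 \cdot 10^{-5}$)
$k = -1917$ ($k = -1953 + 36 = -1917$)
$\sqrt{o + k} = \sqrt{\frac{95}{2796182} - 1917} = \sqrt{- \frac{5360280799}{2796182}} = \frac{i \sqrt{14988320685109418}}{2796182}$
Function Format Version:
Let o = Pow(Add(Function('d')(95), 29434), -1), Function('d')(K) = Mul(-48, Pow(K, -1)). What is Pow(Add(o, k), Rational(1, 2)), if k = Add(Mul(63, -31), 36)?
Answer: Mul(Rational(1, 2796182), I, Pow(14988320685109418, Rational(1, 2))) ≈ Mul(43.784, I)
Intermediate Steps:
o = Rational(95, 2796182) (o = Pow(Add(Mul(-48, Pow(95, -1)), 29434), -1) = Pow(Add(Mul(-48, Rational(1, 95)), 29434), -1) = Pow(Add(Rational(-48, 95), 29434), -1) = Pow(Rational(2796182, 95), -1) = Rational(95, 2796182) ≈ 3.3975e-5)
k = -1917 (k = Add(-1953, 36) = -1917)
Pow(Add(o, k), Rational(1, 2)) = Pow(Add(Rational(95, 2796182), -1917), Rational(1, 2)) = Pow(Rational(-5360280799, 2796182), Rational(1, 2)) = Mul(Rational(1, 2796182), I, Pow(14988320685109418, Rational(1, 2)))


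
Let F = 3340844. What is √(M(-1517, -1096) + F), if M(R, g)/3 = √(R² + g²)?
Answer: √(3340844 + 3*√3502505) ≈ 1829.3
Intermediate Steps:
M(R, g) = 3*√(R² + g²)
√(M(-1517, -1096) + F) = √(3*√((-1517)² + (-1096)²) + 3340844) = √(3*√(2301289 + 1201216) + 3340844) = √(3*√3502505 + 3340844) = √(3340844 + 3*√3502505)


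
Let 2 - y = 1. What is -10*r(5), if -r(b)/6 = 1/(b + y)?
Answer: 10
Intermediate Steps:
y = 1 (y = 2 - 1*1 = 2 - 1 = 1)
r(b) = -6/(1 + b) (r(b) = -6/(b + 1) = -6/(1 + b))
-10*r(5) = -(-60)/(1 + 5) = -(-60)/6 = -10*(-1) = 10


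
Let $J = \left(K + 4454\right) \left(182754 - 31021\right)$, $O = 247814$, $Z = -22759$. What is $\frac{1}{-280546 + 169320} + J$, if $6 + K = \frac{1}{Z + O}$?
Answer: $\frac{889172879126229617}{1317471970} \approx 6.7491 \cdot 10^{8}$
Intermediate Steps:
$K = - \frac{1350329}{225055}$ ($K = -6 + \frac{1}{-22759 + 247814} = -6 + \frac{1}{225055} = - \frac{1350329}{225055} \approx -6.0$)
$J = \frac{151891506512853}{225055}$ ($J = \left(- \frac{1350329}{225055} + 4454\right) \left(182754 - 31021\right) = \frac{1001044641}{225055} \cdot 151733 = \frac{151891506512853}{225055} \approx 6.7491 \cdot 10^{8}$)
$\frac{1}{-280546 + 169320} + J = \frac{1}{-280546 + 169320} + \frac{151891506512853}{225055} = \frac{1}{-111226} + \frac{151891506512853}{225055} = - \frac{1}{111226} + \frac{151891506512853}{225055} = \frac{889172879126229617}{1317471970}$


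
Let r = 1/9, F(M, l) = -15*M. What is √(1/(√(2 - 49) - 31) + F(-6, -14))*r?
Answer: √((2789 - 90*I*√47)/(31 - I*√47))/9 ≈ 1.0539 - 3.9835e-5*I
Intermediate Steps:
r = ⅑ ≈ 0.11111
√(1/(√(2 - 49) - 31) + F(-6, -14))*r = √(1/(√(2 - 49) - 31) - 15*(-6))*(⅑) = √(1/(√(-47) - 31) + 90)*(⅑) = √(1/(I*√47 - 31) + 90)*(⅑) = √(1/(-31 + I*√47) + 90)*(⅑) = √(90 + 1/(-31 + I*√47))*(⅑) = √(90 + 1/(-31 + I*√47))/9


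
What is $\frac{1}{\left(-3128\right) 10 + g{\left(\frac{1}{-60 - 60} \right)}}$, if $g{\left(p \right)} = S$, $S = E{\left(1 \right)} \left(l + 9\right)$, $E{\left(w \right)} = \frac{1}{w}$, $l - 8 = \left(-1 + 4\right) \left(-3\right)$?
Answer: $- \frac{1}{31272} \approx -3.1977 \cdot 10^{-5}$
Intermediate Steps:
$l = -1$ ($l = 8 + \left(-1 + 4\right) \left(-3\right) = 8 + 3 \left(-3\right) = 8 - 9 = -1$)
$S = 8$ ($S = \frac{-1 + 9}{1} = 1 \cdot 8 = 8$)
$g{\left(p \right)} = 8$
$\frac{1}{\left(-3128\right) 10 + g{\left(\frac{1}{-60 - 60} \right)}} = \frac{1}{\left(-3128\right) 10 + 8} = \frac{1}{-31280 + 8} = \frac{1}{-31272} = - \frac{1}{31272}$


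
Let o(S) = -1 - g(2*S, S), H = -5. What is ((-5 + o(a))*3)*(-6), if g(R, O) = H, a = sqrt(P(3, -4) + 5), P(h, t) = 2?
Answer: 18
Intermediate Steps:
a = sqrt(7) (a = sqrt(2 + 5) = sqrt(7) ≈ 2.6458)
g(R, O) = -5
o(S) = 4 (o(S) = -1 - 1*(-5) = -1 + 5 = 4)
((-5 + o(a))*3)*(-6) = ((-5 + 4)*3)*(-6) = -1*3*(-6) = -3*(-6) = 18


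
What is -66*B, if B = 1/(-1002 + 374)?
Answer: 33/314 ≈ 0.10510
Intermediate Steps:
B = -1/628 (B = 1/(-628) = -1/628 ≈ -0.0015924)
-66*B = -66*(-1/628) = 33/314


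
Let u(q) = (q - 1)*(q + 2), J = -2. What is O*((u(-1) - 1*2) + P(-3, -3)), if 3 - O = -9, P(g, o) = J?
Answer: -72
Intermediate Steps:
P(g, o) = -2
u(q) = (-1 + q)*(2 + q)
O = 12 (O = 3 - 1*(-9) = 3 + 9 = 12)
O*((u(-1) - 1*2) + P(-3, -3)) = 12*(((-2 - 1 + (-1)**2) - 1*2) - 2) = 12*(((-2 - 1 + 1) - 2) - 2) = 12*((-2 - 2) - 2) = 12*(-4 - 2) = 12*(-6) = -72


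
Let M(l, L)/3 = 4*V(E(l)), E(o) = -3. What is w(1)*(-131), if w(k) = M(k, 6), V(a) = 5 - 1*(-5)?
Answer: -15720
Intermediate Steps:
V(a) = 10 (V(a) = 5 + 5 = 10)
M(l, L) = 120 (M(l, L) = 3*(4*10) = 3*40 = 120)
w(k) = 120
w(1)*(-131) = 120*(-131) = -15720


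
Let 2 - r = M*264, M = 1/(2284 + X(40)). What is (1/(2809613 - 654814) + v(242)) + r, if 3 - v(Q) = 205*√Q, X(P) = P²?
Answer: 10319333382/2092309829 - 2255*√2 ≈ -3184.1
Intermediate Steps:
M = 1/3884 (M = 1/(2284 + 40²) = 1/(2284 + 1600) = 1/3884 ≈ 0.00025747)
v(Q) = 3 - 205*√Q
r = 1876/971 (r = 2 - 264/3884 = 2 - 1*66/971 = 2 - 66/971 = 1876/971 ≈ 1.9320)
(1/(2809613 - 654814) + v(242)) + r = (1/(2809613 - 654814) + (3 - 2255*√2)) + 1876/971 = (1/2154799 + (3 - 2255*√2)) + 1876/971 = (6464398/2154799 - 2255*√2) + 1876/971 = 10319333382/2092309829 - 2255*√2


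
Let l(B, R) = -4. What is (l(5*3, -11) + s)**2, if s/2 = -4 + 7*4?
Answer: 1936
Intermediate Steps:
s = 48 (s = 2*(-4 + 7*4) = 2*(-4 + 28) = 2*24 = 48)
(l(5*3, -11) + s)**2 = (-4 + 48)**2 = 44**2 = 1936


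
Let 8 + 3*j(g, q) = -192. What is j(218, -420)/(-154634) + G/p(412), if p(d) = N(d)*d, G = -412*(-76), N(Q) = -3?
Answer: -1958664/77317 ≈ -25.333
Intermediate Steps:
j(g, q) = -200/3 (j(g, q) = -8/3 + (1/3)*(-192) = -8/3 - 64 = -200/3)
G = 31312
p(d) = -3*d
j(218, -420)/(-154634) + G/p(412) = -200/3/(-154634) + 31312/((-3*412)) = -200/3*(-1/154634) + 31312/(-1236) = 100/231951 + 31312*(-1/1236) = 100/231951 - 76/3 = -1958664/77317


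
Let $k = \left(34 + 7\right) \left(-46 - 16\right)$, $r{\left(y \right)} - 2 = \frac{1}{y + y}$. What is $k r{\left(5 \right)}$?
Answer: $- \frac{26691}{5} \approx -5338.2$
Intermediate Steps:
$r{\left(y \right)} = 2 + \frac{1}{2 y}$ ($r{\left(y \right)} = 2 + \frac{1}{y + y} = 2 + \frac{1}{2 y}$)
$k = -2542$ ($k = 41 \left(-62\right) = -2542$)
$k r{\left(5 \right)} = - 2542 \left(2 + \frac{1}{2 \cdot 5}\right) = - 2542 \left(2 + \frac{1}{2} \cdot \frac{1}{5}\right) = - 2542 \left(2 + \frac{1}{10}\right) = \left(-2542\right) \frac{21}{10} = - \frac{26691}{5}$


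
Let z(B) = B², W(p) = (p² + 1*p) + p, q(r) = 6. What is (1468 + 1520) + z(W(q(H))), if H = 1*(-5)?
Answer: 5292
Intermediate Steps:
H = -5
W(p) = p² + 2*p (W(p) = (p² + p) + p = (p + p²) + p = p² + 2*p)
(1468 + 1520) + z(W(q(H))) = (1468 + 1520) + (6*(2 + 6))² = 2988 + (6*8)² = 2988 + 48² = 2988 + 2304 = 5292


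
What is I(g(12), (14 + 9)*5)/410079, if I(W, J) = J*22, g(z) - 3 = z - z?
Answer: 2530/410079 ≈ 0.0061695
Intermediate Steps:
g(z) = 3 (g(z) = 3 + (z - z) = 3 + 0 = 3)
I(W, J) = 22*J
I(g(12), (14 + 9)*5)/410079 = (22*((14 + 9)*5))/410079 = (22*(23*5))*(1/410079) = (22*115)*(1/410079) = 2530*(1/410079) = 2530/410079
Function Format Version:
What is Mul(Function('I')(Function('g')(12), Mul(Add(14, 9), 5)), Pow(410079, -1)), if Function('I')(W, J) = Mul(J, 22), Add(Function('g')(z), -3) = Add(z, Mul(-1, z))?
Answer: Rational(2530, 410079) ≈ 0.0061695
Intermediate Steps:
Function('g')(z) = 3 (Function('g')(z) = Add(3, Add(z, Mul(-1, z))) = Add(3, 0) = 3)
Function('I')(W, J) = Mul(22, J)
Mul(Function('I')(Function('g')(12), Mul(Add(14, 9), 5)), Pow(410079, -1)) = Mul(Mul(22, Mul(Add(14, 9), 5)), Pow(410079, -1)) = Mul(Mul(22, Mul(23, 5)), Rational(1, 410079)) = Mul(Mul(22, 115), Rational(1, 410079)) = Mul(2530, Rational(1, 410079)) = Rational(2530, 410079)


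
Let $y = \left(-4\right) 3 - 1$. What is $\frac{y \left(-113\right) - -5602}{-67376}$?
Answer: $- \frac{7071}{67376} \approx -0.10495$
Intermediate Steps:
$y = -13$ ($y = -12 - 1 = -13$)
$\frac{y \left(-113\right) - -5602}{-67376} = \frac{\left(-13\right) \left(-113\right) - -5602}{-67376} = \left(1469 + 5602\right) \left(- \frac{1}{67376}\right) = 7071 \left(- \frac{1}{67376}\right) = - \frac{7071}{67376}$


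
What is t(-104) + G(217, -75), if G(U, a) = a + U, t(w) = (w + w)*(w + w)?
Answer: 43406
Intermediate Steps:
t(w) = 4*w² (t(w) = (2*w)*(2*w) = 4*w²)
G(U, a) = U + a
t(-104) + G(217, -75) = 4*(-104)² + (217 - 75) = 4*10816 + 142 = 43264 + 142 = 43406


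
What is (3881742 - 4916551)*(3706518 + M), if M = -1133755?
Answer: -2662318307267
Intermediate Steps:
(3881742 - 4916551)*(3706518 + M) = (3881742 - 4916551)*(3706518 - 1133755) = -1034809*2572763 = -2662318307267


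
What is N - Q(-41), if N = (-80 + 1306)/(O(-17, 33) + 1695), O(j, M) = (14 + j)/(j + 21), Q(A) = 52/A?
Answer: 553468/277857 ≈ 1.9919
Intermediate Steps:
O(j, M) = (14 + j)/(21 + j)
N = 4904/6777 (N = (-80 + 1306)/((14 - 17)/(21 - 17) + 1695) = 1226/(-3/4 + 1695) = 1226/((¼)*(-3) + 1695) = 1226/(-¾ + 1695) = 1226/(6777/4) = 1226*(4/6777) = 4904/6777 ≈ 0.72362)
N - Q(-41) = 4904/6777 - 52/(-41) = 4904/6777 - 52*(-1)/41 = 4904/6777 - 1*(-52/41) = 4904/6777 + 52/41 = 553468/277857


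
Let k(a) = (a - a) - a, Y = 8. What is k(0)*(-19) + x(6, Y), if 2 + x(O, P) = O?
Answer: 4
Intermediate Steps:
x(O, P) = -2 + O
k(a) = -a (k(a) = 0 - a = -a)
k(0)*(-19) + x(6, Y) = -1*0*(-19) + (-2 + 6) = 0*(-19) + 4 = 0 + 4 = 4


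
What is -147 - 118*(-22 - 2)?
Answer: 2685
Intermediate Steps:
-147 - 118*(-22 - 2) = -147 - 118*(-24) = -147 + 2832 = 2685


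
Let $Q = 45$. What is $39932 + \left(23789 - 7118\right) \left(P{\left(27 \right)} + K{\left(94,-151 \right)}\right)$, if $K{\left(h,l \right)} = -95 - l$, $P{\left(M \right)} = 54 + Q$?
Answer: $2623937$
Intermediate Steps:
$P{\left(M \right)} = 99$ ($P{\left(M \right)} = 54 + 45 = 99$)
$39932 + \left(23789 - 7118\right) \left(P{\left(27 \right)} + K{\left(94,-151 \right)}\right) = 39932 + \left(23789 - 7118\right) \left(99 - -56\right) = 39932 + 16671 \left(99 + \left(-95 + 151\right)\right) = 39932 + 16671 \left(99 + 56\right) = 39932 + 16671 \cdot 155 = 39932 + 2584005 = 2623937$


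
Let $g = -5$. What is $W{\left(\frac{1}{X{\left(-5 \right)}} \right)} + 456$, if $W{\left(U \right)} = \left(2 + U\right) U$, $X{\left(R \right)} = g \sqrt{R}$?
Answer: $\frac{56999}{125} + \frac{2 i \sqrt{5}}{25} \approx 455.99 + 0.17889 i$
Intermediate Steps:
$X{\left(R \right)} = - 5 \sqrt{R}$
$W{\left(U \right)} = U \left(2 + U\right)$
$W{\left(\frac{1}{X{\left(-5 \right)}} \right)} + 456 = \frac{2 + \frac{1}{\left(-5\right) \sqrt{-5}}}{\left(-5\right) \sqrt{-5}} + 456 = \frac{2 + \frac{1}{\left(-5\right) i \sqrt{5}}}{\left(-5\right) i \sqrt{5}} + 456 = \frac{i \sqrt{5}}{25} \left(2 + \frac{i \sqrt{5}}{25}\right) + 456 = \frac{i \sqrt{5} \left(2 + \frac{i \sqrt{5}}{25}\right)}{25} + 456 = 456 + \frac{i \sqrt{5} \left(2 + \frac{i \sqrt{5}}{25}\right)}{25}$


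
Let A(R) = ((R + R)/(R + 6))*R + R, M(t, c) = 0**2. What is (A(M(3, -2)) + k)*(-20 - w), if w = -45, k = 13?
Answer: 325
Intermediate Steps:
M(t, c) = 0
A(R) = R + 2*R**2/(6 + R) (A(R) = ((2*R)/(6 + R))*R + R = (2*R/(6 + R))*R + R = 2*R**2/(6 + R) + R = R + 2*R**2/(6 + R))
(A(M(3, -2)) + k)*(-20 - w) = (3*0*(2 + 0)/(6 + 0) + 13)*(-20 - 1*(-45)) = (3*0*2/6 + 13)*(-20 + 45) = (3*0*(1/6)*2 + 13)*25 = (0 + 13)*25 = 13*25 = 325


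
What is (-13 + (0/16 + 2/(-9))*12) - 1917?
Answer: -5798/3 ≈ -1932.7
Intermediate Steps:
(-13 + (0/16 + 2/(-9))*12) - 1917 = (-13 + (0*(1/16) + 2*(-⅑))*12) - 1917 = (-13 + (0 - 2/9)*12) - 1917 = (-13 - 2/9*12) - 1917 = (-13 - 8/3) - 1917 = -47/3 - 1917 = -5798/3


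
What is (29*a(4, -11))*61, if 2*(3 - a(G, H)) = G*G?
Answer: -8845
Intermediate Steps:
a(G, H) = 3 - G**2/2 (a(G, H) = 3 - G*G/2 = 3 - G**2/2)
(29*a(4, -11))*61 = (29*(3 - 1/2*4**2))*61 = (29*(3 - 1/2*16))*61 = (29*(3 - 8))*61 = (29*(-5))*61 = -145*61 = -8845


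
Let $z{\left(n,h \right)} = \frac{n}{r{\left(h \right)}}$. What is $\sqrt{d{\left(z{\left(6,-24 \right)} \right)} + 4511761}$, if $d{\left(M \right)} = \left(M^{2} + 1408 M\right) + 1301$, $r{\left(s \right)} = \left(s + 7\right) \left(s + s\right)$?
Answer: $\frac{\sqrt{83473786241}}{136} \approx 2124.4$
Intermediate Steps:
$r{\left(s \right)} = 2 s \left(7 + s\right)$ ($r{\left(s \right)} = \left(7 + s\right) 2 s = 2 s \left(7 + s\right)$)
$z{\left(n,h \right)} = \frac{n}{2 h \left(7 + h\right)}$
$d{\left(M \right)} = 1301 + M^{2} + 1408 M$
$\sqrt{d{\left(z{\left(6,-24 \right)} \right)} + 4511761} = \sqrt{\left(1301 + \left(\frac{1}{2} \cdot 6 \frac{1}{-24} \frac{1}{7 - 24}\right)^{2} + 1408 \cdot \frac{1}{2} \cdot 6 \frac{1}{-24} \frac{1}{7 - 24}\right) + 4511761} = \sqrt{\left(1301 + \left(\frac{1}{2} \cdot 6 \left(- \frac{1}{24}\right) \frac{1}{-17}\right)^{2} + 1408 \cdot \frac{1}{2} \cdot 6 \left(- \frac{1}{24}\right) \frac{1}{-17}\right) + 4511761} = \sqrt{\left(1301 + \left(\frac{1}{2} \cdot 6 \left(- \frac{1}{24}\right) \left(- \frac{1}{17}\right)\right)^{2} + 1408 \cdot \frac{1}{2} \cdot 6 \left(- \frac{1}{24}\right) \left(- \frac{1}{17}\right)\right) + 4511761} = \sqrt{\left(1301 + \left(\frac{1}{136}\right)^{2} + 1408 \cdot \frac{1}{136}\right) + 4511761} = \sqrt{\left(1301 + \frac{1}{18496} + \frac{176}{17}\right) + 4511761} = \sqrt{\frac{24254785}{18496} + 4511761} = \sqrt{\frac{83473786241}{18496}} = \frac{\sqrt{83473786241}}{136}$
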